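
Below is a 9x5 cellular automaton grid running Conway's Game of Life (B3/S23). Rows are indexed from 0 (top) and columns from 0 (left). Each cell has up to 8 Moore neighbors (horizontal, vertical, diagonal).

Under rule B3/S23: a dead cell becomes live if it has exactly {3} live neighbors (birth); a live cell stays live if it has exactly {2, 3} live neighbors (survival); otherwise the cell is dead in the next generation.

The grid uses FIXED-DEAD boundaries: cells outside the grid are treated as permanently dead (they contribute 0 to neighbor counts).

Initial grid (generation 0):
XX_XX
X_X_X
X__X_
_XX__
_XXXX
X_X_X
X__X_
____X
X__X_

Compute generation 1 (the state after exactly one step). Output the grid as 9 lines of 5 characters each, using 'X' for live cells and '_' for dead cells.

Answer: XXXXX
X_X_X
X__X_
X___X
X___X
X___X
_X_XX
___XX
_____

Derivation:
Simulating step by step:
Generation 0 (given above): 23 live cells
Generation 1: 21 live cells
(generation 1 grid is the final answer)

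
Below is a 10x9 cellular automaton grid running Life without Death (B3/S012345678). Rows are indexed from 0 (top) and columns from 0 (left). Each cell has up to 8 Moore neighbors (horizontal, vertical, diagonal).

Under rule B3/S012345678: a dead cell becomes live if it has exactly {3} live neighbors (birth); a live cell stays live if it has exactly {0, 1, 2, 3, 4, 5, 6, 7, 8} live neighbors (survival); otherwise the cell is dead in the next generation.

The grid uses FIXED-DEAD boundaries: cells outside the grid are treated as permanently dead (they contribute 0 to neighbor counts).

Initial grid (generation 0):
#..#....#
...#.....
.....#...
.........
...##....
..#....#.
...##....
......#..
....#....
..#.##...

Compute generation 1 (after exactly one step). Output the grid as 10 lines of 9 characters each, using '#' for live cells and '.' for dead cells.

Simulating step by step:
Generation 0 (given above): 16 live cells
Generation 1: 23 live cells
(generation 1 grid is the final answer)

Answer: #..#....#
...##....
.....#...
....#....
...##....
..#....#.
...##....
...####..
...##....
..####...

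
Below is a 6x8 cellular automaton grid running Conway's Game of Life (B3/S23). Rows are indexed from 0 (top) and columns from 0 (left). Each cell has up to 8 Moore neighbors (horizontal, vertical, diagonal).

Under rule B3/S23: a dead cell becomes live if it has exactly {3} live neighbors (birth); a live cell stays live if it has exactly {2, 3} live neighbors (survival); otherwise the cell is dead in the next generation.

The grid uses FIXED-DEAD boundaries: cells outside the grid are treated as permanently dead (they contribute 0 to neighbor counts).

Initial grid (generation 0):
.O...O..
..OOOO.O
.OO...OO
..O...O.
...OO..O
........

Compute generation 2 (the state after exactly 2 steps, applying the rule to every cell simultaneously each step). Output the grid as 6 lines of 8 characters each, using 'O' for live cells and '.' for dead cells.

Answer: ..OO.OO.
.......O
.O.....O
.OOOOOO.
..O.....
........

Derivation:
Simulating step by step:
Generation 0 (given above): 16 live cells
Generation 1: 16 live cells
..OO.OO.
...OOO.O
.O..O..O
.OO..OO.
...O....
........
Generation 2: 14 live cells
(generation 2 grid is the final answer)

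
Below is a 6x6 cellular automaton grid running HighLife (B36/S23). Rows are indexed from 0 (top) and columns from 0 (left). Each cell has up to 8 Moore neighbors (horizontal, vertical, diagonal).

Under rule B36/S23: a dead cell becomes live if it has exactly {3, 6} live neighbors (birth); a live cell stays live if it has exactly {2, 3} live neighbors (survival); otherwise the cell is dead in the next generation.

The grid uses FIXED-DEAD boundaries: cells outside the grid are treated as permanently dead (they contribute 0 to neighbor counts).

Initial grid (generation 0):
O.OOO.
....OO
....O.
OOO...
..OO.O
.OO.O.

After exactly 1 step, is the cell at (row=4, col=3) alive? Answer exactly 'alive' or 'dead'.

Answer: dead

Derivation:
Simulating step by step:
Generation 0 (given above): 16 live cells
Generation 1: 17 live cells
...OOO
.....O
.O.OOO
.OO.O.
OO..O.
.OO.O.

Cell (4,3) at generation 1: 0 -> dead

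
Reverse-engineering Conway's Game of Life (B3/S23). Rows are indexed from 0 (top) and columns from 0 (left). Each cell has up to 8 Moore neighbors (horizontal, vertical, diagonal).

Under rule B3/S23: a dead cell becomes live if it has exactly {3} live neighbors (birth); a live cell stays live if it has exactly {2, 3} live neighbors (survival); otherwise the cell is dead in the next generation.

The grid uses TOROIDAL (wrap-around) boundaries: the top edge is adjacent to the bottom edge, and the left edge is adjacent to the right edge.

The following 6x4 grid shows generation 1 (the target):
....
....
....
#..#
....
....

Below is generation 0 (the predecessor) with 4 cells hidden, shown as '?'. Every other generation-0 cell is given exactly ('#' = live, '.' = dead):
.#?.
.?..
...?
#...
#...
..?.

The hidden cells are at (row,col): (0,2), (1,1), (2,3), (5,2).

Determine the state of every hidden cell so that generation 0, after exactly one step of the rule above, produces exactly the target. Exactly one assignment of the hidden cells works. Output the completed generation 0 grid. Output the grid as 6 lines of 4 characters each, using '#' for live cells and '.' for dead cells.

Answer: .#..
....
...#
#...
#...
....

Derivation:
Hidden generation-0 cells (in order): (0,2), (1,1), (2,3), (5,2).
A hidden cell only influences target cells in its own 3x3 neighborhood. Try each of the 2^4 = 16 assignments, step the completed generation 0 forward once under B3/S23, and compare with the target:
  (0,2)=. (1,1)=. (2,3)=. (5,2)=. -> step gives (3,0)='.' but target has '#' -> reject
  (0,2)=. (1,1)=. (2,3)=. (5,2)=# -> step gives (3,0)='.' but target has '#' -> reject
  (0,2)=. (1,1)=. (2,3)=# (5,2)=. -> step reproduces the target at every cell -> ACCEPT
  (0,2)=. (1,1)=. (2,3)=# (5,2)=# -> step gives (4,1)='#' but target has '.' -> reject
  (0,2)=. (1,1)=# (2,3)=. (5,2)=. -> step gives (3,0)='.' but target has '#' -> reject
  (0,2)=. (1,1)=# (2,3)=. (5,2)=# -> step gives (0,1)='#' but target has '.' -> reject
  (0,2)=. (1,1)=# (2,3)=# (5,2)=. -> step gives (1,0)='#' but target has '.' -> reject
  (0,2)=. (1,1)=# (2,3)=# (5,2)=# -> step gives (0,1)='#' but target has '.' -> reject
  (0,2)=# (1,1)=. (2,3)=. (5,2)=. -> step gives (3,0)='.' but target has '#' -> reject
  (0,2)=# (1,1)=. (2,3)=. (5,2)=# -> step gives (0,1)='#' but target has '.' -> reject
  (0,2)=# (1,1)=. (2,3)=# (5,2)=. -> step gives (1,2)='#' but target has '.' -> reject
  (0,2)=# (1,1)=. (2,3)=# (5,2)=# -> step gives (0,1)='#' but target has '.' -> reject
  (0,2)=# (1,1)=# (2,3)=. (5,2)=. -> step gives (0,1)='#' but target has '.' -> reject
  (0,2)=# (1,1)=# (2,3)=. (5,2)=# -> step gives (0,1)='#' but target has '.' -> reject
  (0,2)=# (1,1)=# (2,3)=# (5,2)=. -> step gives (0,1)='#' but target has '.' -> reject
  (0,2)=# (1,1)=# (2,3)=# (5,2)=# -> step gives (0,1)='#' but target has '.' -> reject
Unique solution: (0,2)=dead, (1,1)=dead, (2,3)=live, (5,2)=dead.
Check: live-neighbor counts of every cell in the completed generation 0:
1010
2121
2111
2213
1202
2211
Applying B3/S23 to generation 0 with these counts gives:
....
....
....
#..#
....
....
which matches the target exactly.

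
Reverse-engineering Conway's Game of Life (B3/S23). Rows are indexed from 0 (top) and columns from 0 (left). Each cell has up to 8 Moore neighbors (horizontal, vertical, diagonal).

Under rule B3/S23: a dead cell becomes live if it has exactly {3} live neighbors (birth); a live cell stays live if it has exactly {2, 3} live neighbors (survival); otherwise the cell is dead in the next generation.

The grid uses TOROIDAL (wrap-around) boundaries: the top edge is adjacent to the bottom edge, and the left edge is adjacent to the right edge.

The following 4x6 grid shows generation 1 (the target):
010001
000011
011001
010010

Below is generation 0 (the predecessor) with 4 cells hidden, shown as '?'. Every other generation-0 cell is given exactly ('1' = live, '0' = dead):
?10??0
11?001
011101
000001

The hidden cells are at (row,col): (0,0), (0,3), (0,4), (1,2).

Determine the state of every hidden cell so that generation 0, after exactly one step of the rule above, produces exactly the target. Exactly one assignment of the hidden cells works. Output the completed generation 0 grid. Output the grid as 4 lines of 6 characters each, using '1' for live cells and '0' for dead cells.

Answer: 010000
110001
011101
000001

Derivation:
Hidden generation-0 cells (in order): (0,0), (0,3), (0,4), (1,2).
A hidden cell only influences target cells in its own 3x3 neighborhood. Try each of the 2^4 = 16 assignments, step the completed generation 0 forward once under B3/S23, and compare with the target:
  (0,0)=0 (0,3)=0 (0,4)=0 (1,2)=0 -> step reproduces the target at every cell -> ACCEPT
  (0,0)=0 (0,3)=0 (0,4)=0 (1,2)=1 -> step gives (0,2)='1' but target has '0' -> reject
  (0,0)=0 (0,3)=0 (0,4)=1 (1,2)=0 -> step gives (0,4)='1' but target has '0' -> reject
  (0,0)=0 (0,3)=0 (0,4)=1 (1,2)=1 -> step gives (0,2)='1' but target has '0' -> reject
  (0,0)=0 (0,3)=1 (0,4)=0 (1,2)=0 -> step gives (0,2)='1' but target has '0' -> reject
  (0,0)=0 (0,3)=1 (0,4)=0 (1,2)=1 -> step gives (0,4)='1' but target has '0' -> reject
  (0,0)=0 (0,3)=1 (0,4)=1 (1,2)=0 -> step gives (0,2)='1' but target has '0' -> reject
  (0,0)=0 (0,3)=1 (0,4)=1 (1,2)=1 -> step gives (0,3)='1' but target has '0' -> reject
  (0,0)=1 (0,3)=0 (0,4)=0 (1,2)=0 -> step gives (0,5)='0' but target has '1' -> reject
  (0,0)=1 (0,3)=0 (0,4)=0 (1,2)=1 -> step gives (0,1)='0' but target has '1' -> reject
  (0,0)=1 (0,3)=0 (0,4)=1 (1,2)=0 -> step gives (0,4)='1' but target has '0' -> reject
  (0,0)=1 (0,3)=0 (0,4)=1 (1,2)=1 -> step gives (0,1)='0' but target has '1' -> reject
  (0,0)=1 (0,3)=1 (0,4)=0 (1,2)=0 -> step gives (0,2)='1' but target has '0' -> reject
  (0,0)=1 (0,3)=1 (0,4)=0 (1,2)=1 -> step gives (0,1)='0' but target has '1' -> reject
  (0,0)=1 (0,3)=1 (0,4)=1 (1,2)=0 -> step gives (0,2)='1' but target has '0' -> reject
  (0,0)=1 (0,3)=1 (0,4)=1 (1,2)=1 -> step gives (0,1)='0' but target has '1' -> reject
Unique solution: (0,0)=dead, (0,3)=dead, (0,4)=dead, (1,2)=dead.
Check: live-neighbor counts of every cell in the completed generation 0:
522023
545232
633143
434231
Applying B3/S23 to generation 0 with these counts gives:
010001
000011
011001
010010
which matches the target exactly.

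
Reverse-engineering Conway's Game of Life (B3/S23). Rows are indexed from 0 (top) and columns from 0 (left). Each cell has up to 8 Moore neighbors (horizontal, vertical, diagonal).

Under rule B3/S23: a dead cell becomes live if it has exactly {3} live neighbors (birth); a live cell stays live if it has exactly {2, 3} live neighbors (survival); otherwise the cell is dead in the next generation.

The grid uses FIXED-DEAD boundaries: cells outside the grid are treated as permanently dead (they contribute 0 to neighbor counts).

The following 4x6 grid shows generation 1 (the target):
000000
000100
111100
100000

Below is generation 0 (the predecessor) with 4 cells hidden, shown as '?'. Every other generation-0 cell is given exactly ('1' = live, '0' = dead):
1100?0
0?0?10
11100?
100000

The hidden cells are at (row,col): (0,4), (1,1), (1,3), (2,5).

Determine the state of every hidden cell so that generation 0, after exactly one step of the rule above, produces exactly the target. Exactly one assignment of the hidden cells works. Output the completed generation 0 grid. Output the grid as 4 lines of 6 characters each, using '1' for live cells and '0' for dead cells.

Answer: 110000
000110
111000
100000

Derivation:
Hidden generation-0 cells (in order): (0,4), (1,1), (1,3), (2,5).
A hidden cell only influences target cells in its own 3x3 neighborhood. Try each of the 2^4 = 16 assignments, step the completed generation 0 forward once under B3/S23, and compare with the target:
  (0,4)=0 (1,1)=0 (1,3)=0 (2,5)=0 -> step gives (1,2)='1' but target has '0' -> reject
  (0,4)=0 (1,1)=0 (1,3)=0 (2,5)=1 -> step gives (1,2)='1' but target has '0' -> reject
  (0,4)=0 (1,1)=0 (1,3)=1 (2,5)=0 -> step reproduces the target at every cell -> ACCEPT
  (0,4)=0 (1,1)=0 (1,3)=1 (2,5)=1 -> step gives (1,4)='1' but target has '0' -> reject
  (0,4)=0 (1,1)=1 (1,3)=0 (2,5)=0 -> step gives (0,0)='1' but target has '0' -> reject
  (0,4)=0 (1,1)=1 (1,3)=0 (2,5)=1 -> step gives (0,0)='1' but target has '0' -> reject
  (0,4)=0 (1,1)=1 (1,3)=1 (2,5)=0 -> step gives (0,0)='1' but target has '0' -> reject
  (0,4)=0 (1,1)=1 (1,3)=1 (2,5)=1 -> step gives (0,0)='1' but target has '0' -> reject
  (0,4)=1 (1,1)=0 (1,3)=0 (2,5)=0 -> step gives (1,2)='1' but target has '0' -> reject
  (0,4)=1 (1,1)=0 (1,3)=0 (2,5)=1 -> step gives (1,2)='1' but target has '0' -> reject
  (0,4)=1 (1,1)=0 (1,3)=1 (2,5)=0 -> step gives (0,3)='1' but target has '0' -> reject
  (0,4)=1 (1,1)=0 (1,3)=1 (2,5)=1 -> step gives (0,3)='1' but target has '0' -> reject
  (0,4)=1 (1,1)=1 (1,3)=0 (2,5)=0 -> step gives (0,0)='1' but target has '0' -> reject
  (0,4)=1 (1,1)=1 (1,3)=0 (2,5)=1 -> step gives (0,0)='1' but target has '0' -> reject
  (0,4)=1 (1,1)=1 (1,3)=1 (2,5)=0 -> step gives (0,0)='1' but target has '0' -> reject
  (0,4)=1 (1,1)=1 (1,3)=1 (2,5)=1 -> step gives (0,0)='1' but target has '0' -> reject
Unique solution: (0,4)=dead, (1,1)=dead, (1,3)=live, (2,5)=dead.
Check: live-neighbor counts of every cell in the completed generation 0:
112221
454211
232321
242100
Applying B3/S23 to generation 0 with these counts gives:
000000
000100
111100
100000
which matches the target exactly.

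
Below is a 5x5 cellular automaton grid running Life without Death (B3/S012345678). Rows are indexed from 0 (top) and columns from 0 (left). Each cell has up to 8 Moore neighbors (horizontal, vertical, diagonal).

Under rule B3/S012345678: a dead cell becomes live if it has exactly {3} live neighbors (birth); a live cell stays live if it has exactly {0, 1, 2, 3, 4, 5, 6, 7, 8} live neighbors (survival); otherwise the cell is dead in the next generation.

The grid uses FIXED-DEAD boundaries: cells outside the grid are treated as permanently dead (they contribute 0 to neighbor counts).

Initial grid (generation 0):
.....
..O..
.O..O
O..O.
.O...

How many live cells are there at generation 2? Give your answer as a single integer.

Simulating step by step:
Generation 0 (given above): 6 live cells
Generation 1: 10 live cells
.....
..O..
.OOOO
OOOO.
.O...
Generation 2: 14 live cells
.....
.OO..
OOOOO
OOOOO
OO...
Population at generation 2: 14

Answer: 14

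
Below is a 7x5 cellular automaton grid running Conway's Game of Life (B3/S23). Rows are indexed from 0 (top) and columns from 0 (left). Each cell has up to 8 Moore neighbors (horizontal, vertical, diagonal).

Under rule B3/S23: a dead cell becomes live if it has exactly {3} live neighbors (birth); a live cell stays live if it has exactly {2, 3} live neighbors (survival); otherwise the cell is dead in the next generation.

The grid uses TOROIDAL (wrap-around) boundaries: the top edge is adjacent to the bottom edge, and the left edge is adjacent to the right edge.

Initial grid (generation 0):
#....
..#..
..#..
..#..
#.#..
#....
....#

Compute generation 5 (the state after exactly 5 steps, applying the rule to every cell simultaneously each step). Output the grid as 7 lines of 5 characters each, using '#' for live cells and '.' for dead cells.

Simulating step by step:
Generation 0 (given above): 8 live cells
Generation 1: 11 live cells
.....
.#...
.###.
..##.
.....
##..#
#...#
Generation 2: 15 live cells
#....
.#...
.#.#.
.#.#.
#####
.#..#
.#..#
Generation 3: 9 live cells
##...
###..
##...
.....
.....
.....
.#..#
Generation 4: 6 live cells
....#
..#.#
#.#..
.....
.....
.....
.#...
Generation 5: 7 live cells
(generation 5 grid is the final answer)

Answer: #..#.
##..#
.#.#.
.....
.....
.....
.....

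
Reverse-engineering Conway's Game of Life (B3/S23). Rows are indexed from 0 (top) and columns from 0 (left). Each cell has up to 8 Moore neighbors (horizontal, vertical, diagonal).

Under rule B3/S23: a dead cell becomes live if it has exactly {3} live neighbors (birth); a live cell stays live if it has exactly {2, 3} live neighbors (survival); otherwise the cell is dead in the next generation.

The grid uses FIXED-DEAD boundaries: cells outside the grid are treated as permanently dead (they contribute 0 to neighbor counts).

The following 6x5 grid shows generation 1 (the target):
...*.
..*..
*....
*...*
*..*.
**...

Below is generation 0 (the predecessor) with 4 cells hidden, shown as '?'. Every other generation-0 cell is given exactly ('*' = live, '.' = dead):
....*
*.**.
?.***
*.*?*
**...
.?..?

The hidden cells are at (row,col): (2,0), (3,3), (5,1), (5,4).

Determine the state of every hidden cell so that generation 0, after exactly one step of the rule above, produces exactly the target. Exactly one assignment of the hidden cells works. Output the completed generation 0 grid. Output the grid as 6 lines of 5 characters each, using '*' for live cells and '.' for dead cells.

Answer: ....*
*.**.
*.***
*.***
**...
.*...

Derivation:
Hidden generation-0 cells (in order): (2,0), (3,3), (5,1), (5,4).
A hidden cell only influences target cells in its own 3x3 neighborhood. Try each of the 2^4 = 16 assignments, step the completed generation 0 forward once under B3/S23, and compare with the target:
  (2,0)=. (3,3)=. (5,1)=. (5,4)=. -> step gives (1,1)='*' but target has '.' -> reject
  (2,0)=. (3,3)=. (5,1)=. (5,4)=* -> step gives (1,1)='*' but target has '.' -> reject
  (2,0)=. (3,3)=. (5,1)=* (5,4)=. -> step gives (1,1)='*' but target has '.' -> reject
  (2,0)=. (3,3)=. (5,1)=* (5,4)=* -> step gives (1,1)='*' but target has '.' -> reject
  (2,0)=. (3,3)=* (5,1)=. (5,4)=. -> step gives (1,1)='*' but target has '.' -> reject
  (2,0)=. (3,3)=* (5,1)=. (5,4)=* -> step gives (1,1)='*' but target has '.' -> reject
  (2,0)=. (3,3)=* (5,1)=* (5,4)=. -> step gives (1,1)='*' but target has '.' -> reject
  (2,0)=. (3,3)=* (5,1)=* (5,4)=* -> step gives (1,1)='*' but target has '.' -> reject
  (2,0)=* (3,3)=. (5,1)=. (5,4)=. -> step gives (2,4)='*' but target has '.' -> reject
  (2,0)=* (3,3)=. (5,1)=. (5,4)=* -> step gives (2,4)='*' but target has '.' -> reject
  (2,0)=* (3,3)=. (5,1)=* (5,4)=. -> step gives (2,4)='*' but target has '.' -> reject
  (2,0)=* (3,3)=. (5,1)=* (5,4)=* -> step gives (2,4)='*' but target has '.' -> reject
  (2,0)=* (3,3)=* (5,1)=. (5,4)=. -> step gives (4,1)='*' but target has '.' -> reject
  (2,0)=* (3,3)=* (5,1)=. (5,4)=* -> step gives (4,1)='*' but target has '.' -> reject
  (2,0)=* (3,3)=* (5,1)=* (5,4)=. -> step reproduces the target at every cell -> ACCEPT
  (2,0)=* (3,3)=* (5,1)=* (5,4)=* -> step gives (4,3)='.' but target has '*' -> reject
Unique solution: (2,0)=live, (3,3)=live, (5,1)=live, (5,4)=dead.
Check: live-neighbor counts of every cell in the completed generation 0:
12231
14354
26574
36453
34432
32200
Applying B3/S23 to generation 0 with these counts gives:
...*.
..*..
*....
*...*
*..*.
**...
which matches the target exactly.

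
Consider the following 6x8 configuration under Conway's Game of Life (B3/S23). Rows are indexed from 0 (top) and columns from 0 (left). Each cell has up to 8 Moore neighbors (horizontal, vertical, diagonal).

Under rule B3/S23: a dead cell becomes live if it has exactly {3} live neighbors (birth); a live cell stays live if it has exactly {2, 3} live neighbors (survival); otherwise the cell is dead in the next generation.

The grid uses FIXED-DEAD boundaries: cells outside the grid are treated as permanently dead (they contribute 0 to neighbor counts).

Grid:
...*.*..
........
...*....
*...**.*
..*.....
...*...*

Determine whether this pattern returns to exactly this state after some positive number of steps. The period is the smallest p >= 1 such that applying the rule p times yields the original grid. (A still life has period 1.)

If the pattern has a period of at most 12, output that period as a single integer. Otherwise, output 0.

Answer: 0

Derivation:
Simulating and comparing each generation to the original:
Gen 0 (original, given above): 10 live cells
Gen 1: 7 live cells, differs from original
Gen 2: 5 live cells, differs from original
Gen 3: 3 live cells, differs from original
Gen 4: 2 live cells, differs from original
Gen 5: 0 live cells, differs from original
Gen 6: 0 live cells, differs from original
Gen 7: 0 live cells, differs from original
Gen 8: 0 live cells, differs from original
Gen 9: 0 live cells, differs from original
Gen 10: 0 live cells, differs from original
Gen 11: 0 live cells, differs from original
Gen 12: 0 live cells, differs from original
No period found within 12 steps.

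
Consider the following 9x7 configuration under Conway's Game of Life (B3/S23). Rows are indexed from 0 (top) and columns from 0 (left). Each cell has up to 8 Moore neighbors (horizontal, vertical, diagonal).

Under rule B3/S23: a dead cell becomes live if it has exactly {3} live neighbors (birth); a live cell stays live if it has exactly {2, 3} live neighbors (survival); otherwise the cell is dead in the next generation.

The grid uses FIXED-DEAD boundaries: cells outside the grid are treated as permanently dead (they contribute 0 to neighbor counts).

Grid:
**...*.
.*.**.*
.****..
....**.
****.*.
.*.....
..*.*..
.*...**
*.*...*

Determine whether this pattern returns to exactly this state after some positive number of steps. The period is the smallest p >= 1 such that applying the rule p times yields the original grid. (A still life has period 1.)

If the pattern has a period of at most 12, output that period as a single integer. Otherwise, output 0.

Answer: 0

Derivation:
Simulating and comparing each generation to the original:
Gen 0 (original, given above): 27 live cells
Gen 1: 26 live cells, differs from original
Gen 2: 21 live cells, differs from original
Gen 3: 19 live cells, differs from original
Gen 4: 21 live cells, differs from original
Gen 5: 16 live cells, differs from original
Gen 6: 12 live cells, differs from original
Gen 7: 10 live cells, differs from original
Gen 8: 10 live cells, differs from original
Gen 9: 9 live cells, differs from original
Gen 10: 9 live cells, differs from original
Gen 11: 9 live cells, differs from original
Gen 12: 9 live cells, differs from original
No period found within 12 steps.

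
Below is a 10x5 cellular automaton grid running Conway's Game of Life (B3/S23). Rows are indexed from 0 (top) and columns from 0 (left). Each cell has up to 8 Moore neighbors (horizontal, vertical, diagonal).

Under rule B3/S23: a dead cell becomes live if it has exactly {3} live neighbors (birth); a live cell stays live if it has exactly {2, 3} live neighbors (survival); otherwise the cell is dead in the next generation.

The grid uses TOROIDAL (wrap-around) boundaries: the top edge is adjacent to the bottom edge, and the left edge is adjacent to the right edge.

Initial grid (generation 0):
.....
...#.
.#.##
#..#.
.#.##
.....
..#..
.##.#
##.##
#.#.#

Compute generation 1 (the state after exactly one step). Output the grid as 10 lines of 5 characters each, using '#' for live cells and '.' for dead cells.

Simulating step by step:
Generation 0 (given above): 20 live cells
Generation 1: 19 live cells
(generation 1 grid is the final answer)

Answer: ...##
..###
#..#.
.#...
#.###
..##.
.###.
....#
.....
..#..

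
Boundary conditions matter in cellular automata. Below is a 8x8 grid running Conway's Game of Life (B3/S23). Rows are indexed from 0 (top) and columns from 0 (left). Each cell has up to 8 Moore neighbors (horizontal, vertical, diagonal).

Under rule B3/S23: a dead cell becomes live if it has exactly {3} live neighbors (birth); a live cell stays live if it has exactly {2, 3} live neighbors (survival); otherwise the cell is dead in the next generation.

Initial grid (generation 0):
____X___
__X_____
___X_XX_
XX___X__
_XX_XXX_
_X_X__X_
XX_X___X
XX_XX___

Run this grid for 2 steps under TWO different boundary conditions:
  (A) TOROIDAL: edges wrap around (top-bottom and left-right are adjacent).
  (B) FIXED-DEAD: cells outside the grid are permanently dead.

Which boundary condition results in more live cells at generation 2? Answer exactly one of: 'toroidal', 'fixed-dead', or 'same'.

Under TOROIDAL boundary, generation 2:
XX______
______X_
_X____XX
_X______
___XXXX_
__XX_XX_
X__X__XX
_X__X___
Population = 21

Under FIXED-DEAD boundary, generation 2:
____X___
__XX__X_
XX____X_
XX____X_
___XXXXX
__XX_XXX
___X____
__XXX___
Population = 24

Comparison: toroidal=21, fixed-dead=24 -> fixed-dead

Answer: fixed-dead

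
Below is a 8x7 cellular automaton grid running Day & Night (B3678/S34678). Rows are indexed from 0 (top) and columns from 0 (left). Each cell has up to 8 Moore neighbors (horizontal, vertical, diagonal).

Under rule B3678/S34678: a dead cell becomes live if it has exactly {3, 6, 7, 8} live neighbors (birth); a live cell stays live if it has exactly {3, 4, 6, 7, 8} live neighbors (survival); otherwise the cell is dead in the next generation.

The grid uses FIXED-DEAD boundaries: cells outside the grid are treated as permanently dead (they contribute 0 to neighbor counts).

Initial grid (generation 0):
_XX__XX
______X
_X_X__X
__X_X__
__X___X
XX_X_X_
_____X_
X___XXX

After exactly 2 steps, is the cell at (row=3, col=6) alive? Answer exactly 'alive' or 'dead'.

Simulating step by step:
Generation 0 (given above): 21 live cells
Generation 1: 17 live cells
_______
_X____X
__X__X_
_XX__X_
__X_XX_
__X_X_X
XX___X_
_____X_
Generation 2: 14 live cells
_______
_______
__X___X
_XX__XX
__X_XXX
____X__
____XXX
_______

Cell (3,6) at generation 2: 1 -> alive

Answer: alive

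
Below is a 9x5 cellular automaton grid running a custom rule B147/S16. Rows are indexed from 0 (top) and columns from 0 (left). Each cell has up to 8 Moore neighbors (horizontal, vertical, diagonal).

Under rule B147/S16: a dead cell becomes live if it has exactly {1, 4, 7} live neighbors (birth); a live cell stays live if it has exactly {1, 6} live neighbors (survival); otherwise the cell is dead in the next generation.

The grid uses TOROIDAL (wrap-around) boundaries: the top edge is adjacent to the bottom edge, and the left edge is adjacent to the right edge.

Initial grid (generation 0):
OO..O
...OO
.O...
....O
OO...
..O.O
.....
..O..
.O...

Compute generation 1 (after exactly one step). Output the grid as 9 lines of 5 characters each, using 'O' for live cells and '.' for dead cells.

Simulating step by step:
Generation 0 (given above): 13 live cells
Generation 1: 11 live cells
(generation 1 grid is the final answer)

Answer: .....
.....
.....
O..OO
.....
..O.O
O...O
O.OO.
O....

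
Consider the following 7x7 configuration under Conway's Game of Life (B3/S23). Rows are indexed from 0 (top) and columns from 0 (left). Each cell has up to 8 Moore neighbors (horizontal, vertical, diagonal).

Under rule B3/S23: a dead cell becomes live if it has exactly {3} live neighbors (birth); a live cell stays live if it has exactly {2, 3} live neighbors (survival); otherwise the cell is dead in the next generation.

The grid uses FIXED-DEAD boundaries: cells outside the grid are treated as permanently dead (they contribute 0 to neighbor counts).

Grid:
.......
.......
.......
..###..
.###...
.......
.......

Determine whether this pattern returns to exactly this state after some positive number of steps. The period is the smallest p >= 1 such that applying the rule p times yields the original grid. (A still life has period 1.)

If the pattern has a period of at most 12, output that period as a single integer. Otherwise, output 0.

Answer: 2

Derivation:
Simulating and comparing each generation to the original:
Gen 0 (original, given above): 6 live cells
Gen 1: 6 live cells, differs from original
Gen 2: 6 live cells, MATCHES original -> period = 2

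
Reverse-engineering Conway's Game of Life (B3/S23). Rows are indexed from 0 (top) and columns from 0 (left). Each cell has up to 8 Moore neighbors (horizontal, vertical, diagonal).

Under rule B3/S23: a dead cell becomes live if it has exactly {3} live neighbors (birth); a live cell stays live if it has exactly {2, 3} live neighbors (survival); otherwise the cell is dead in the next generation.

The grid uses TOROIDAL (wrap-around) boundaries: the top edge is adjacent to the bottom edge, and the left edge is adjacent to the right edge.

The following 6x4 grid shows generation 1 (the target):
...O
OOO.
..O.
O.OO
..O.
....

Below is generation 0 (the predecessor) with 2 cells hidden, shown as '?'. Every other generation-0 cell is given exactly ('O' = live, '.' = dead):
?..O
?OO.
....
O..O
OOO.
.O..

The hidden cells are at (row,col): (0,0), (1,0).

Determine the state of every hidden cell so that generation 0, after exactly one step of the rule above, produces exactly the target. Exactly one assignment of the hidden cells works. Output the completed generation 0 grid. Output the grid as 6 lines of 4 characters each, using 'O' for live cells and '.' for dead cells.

Answer: O..O
OOO.
....
O..O
OOO.
.O..

Derivation:
Hidden generation-0 cells (in order): (0,0), (1,0).
A hidden cell only influences target cells in its own 3x3 neighborhood. Try each of the 2^2 = 4 assignments, step the completed generation 0 forward once under B3/S23, and compare with the target:
  (0,0)=. (1,0)=. -> step gives (0,0)='O' but target has '.' -> reject
  (0,0)=. (1,0)=O -> step gives (1,3)='O' but target has '.' -> reject
  (0,0)=O (1,0)=. -> step gives (0,0)='O' but target has '.' -> reject
  (0,0)=O (1,0)=O -> step reproduces the target at every cell -> ACCEPT
Unique solution: (0,0)=live, (1,0)=live.
Check: live-neighbor counts of every cell in the completed generation 0:
4543
3324
4434
3433
4434
5444
Applying B3/S23 to generation 0 with these counts gives:
...O
OOO.
..O.
O.OO
..O.
....
which matches the target exactly.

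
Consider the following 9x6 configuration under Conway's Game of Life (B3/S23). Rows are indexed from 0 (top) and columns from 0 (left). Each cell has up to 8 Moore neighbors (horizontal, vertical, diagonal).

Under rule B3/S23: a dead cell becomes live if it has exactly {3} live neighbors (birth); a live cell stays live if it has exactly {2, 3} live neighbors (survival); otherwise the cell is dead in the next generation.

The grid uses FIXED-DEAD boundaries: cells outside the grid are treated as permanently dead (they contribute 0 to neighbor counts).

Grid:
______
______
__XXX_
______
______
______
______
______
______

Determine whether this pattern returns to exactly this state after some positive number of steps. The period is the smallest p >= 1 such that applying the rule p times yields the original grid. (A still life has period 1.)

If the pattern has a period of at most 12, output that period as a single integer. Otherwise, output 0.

Simulating and comparing each generation to the original:
Gen 0 (original, given above): 3 live cells
Gen 1: 3 live cells, differs from original
Gen 2: 3 live cells, MATCHES original -> period = 2

Answer: 2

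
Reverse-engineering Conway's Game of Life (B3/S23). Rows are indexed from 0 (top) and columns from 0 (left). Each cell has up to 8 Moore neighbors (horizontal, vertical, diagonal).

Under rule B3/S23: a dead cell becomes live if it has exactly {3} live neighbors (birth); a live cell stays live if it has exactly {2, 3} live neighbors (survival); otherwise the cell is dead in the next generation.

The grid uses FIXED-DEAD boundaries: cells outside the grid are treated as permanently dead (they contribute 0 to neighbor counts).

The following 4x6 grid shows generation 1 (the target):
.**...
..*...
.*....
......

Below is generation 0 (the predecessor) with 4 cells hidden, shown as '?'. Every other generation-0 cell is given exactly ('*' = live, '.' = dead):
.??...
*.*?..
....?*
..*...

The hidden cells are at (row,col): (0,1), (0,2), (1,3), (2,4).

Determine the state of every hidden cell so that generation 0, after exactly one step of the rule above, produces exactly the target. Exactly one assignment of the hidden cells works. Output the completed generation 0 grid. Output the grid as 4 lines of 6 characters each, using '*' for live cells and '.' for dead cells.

Hidden generation-0 cells (in order): (0,1), (0,2), (1,3), (2,4).
A hidden cell only influences target cells in its own 3x3 neighborhood. Try each of the 2^4 = 16 assignments, step the completed generation 0 forward once under B3/S23, and compare with the target:
  (0,1)=. (0,2)=. (1,3)=. (2,4)=. -> step gives (0,1)='.' but target has '*' -> reject
  (0,1)=. (0,2)=. (1,3)=. (2,4)=* -> step gives (0,1)='.' but target has '*' -> reject
  (0,1)=. (0,2)=. (1,3)=* (2,4)=. -> step gives (0,1)='.' but target has '*' -> reject
  (0,1)=. (0,2)=. (1,3)=* (2,4)=* -> step gives (0,1)='.' but target has '*' -> reject
  (0,1)=. (0,2)=* (1,3)=. (2,4)=. -> step gives (0,2)='.' but target has '*' -> reject
  (0,1)=. (0,2)=* (1,3)=. (2,4)=* -> step gives (0,2)='.' but target has '*' -> reject
  (0,1)=. (0,2)=* (1,3)=* (2,4)=. -> step gives (0,3)='*' but target has '.' -> reject
  (0,1)=. (0,2)=* (1,3)=* (2,4)=* -> step gives (0,3)='*' but target has '.' -> reject
  (0,1)=* (0,2)=. (1,3)=. (2,4)=. -> step gives (0,2)='.' but target has '*' -> reject
  (0,1)=* (0,2)=. (1,3)=. (2,4)=* -> step gives (0,2)='.' but target has '*' -> reject
  (0,1)=* (0,2)=. (1,3)=* (2,4)=. -> step gives (1,1)='*' but target has '.' -> reject
  (0,1)=* (0,2)=. (1,3)=* (2,4)=* -> step gives (1,1)='*' but target has '.' -> reject
  (0,1)=* (0,2)=* (1,3)=. (2,4)=. -> step reproduces the target at every cell -> ACCEPT
  (0,1)=* (0,2)=* (1,3)=. (2,4)=* -> step gives (1,3)='*' but target has '.' -> reject
  (0,1)=* (0,2)=* (1,3)=* (2,4)=. -> step gives (0,3)='*' but target has '.' -> reject
  (0,1)=* (0,2)=* (1,3)=* (2,4)=* -> step gives (0,3)='*' but target has '.' -> reject
Unique solution: (0,1)=live, (0,2)=live, (1,3)=dead, (2,4)=dead.
Check: live-neighbor counts of every cell in the completed generation 0:
232200
142211
132210
010111
Applying B3/S23 to generation 0 with these counts gives:
.**...
..*...
.*....
......
which matches the target exactly.

Answer: .**...
*.*...
.....*
..*...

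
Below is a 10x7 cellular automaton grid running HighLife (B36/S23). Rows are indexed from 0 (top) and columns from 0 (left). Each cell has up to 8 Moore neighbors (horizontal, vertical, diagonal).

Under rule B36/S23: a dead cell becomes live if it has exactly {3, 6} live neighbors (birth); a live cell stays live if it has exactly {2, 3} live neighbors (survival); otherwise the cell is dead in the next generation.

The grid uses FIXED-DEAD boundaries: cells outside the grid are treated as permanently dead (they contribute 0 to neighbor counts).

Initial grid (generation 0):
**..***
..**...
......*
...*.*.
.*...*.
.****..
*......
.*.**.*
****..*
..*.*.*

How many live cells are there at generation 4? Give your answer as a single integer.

Answer: 15

Derivation:
Simulating step by step:
Generation 0 (given above): 29 live cells
Generation 1: 32 live cells
.*****.
.****.*
..***..
....***
.*...*.
*****..
*....*.
...***.
*.....*
..*..*.
Generation 2: 23 live cells
.*...*.
.......
.*...**
..*...*
**....*
*.****.
*...**.
....***
...*..*
.......
Generation 3: 19 live cells
.......
.....**
.....**
*.*...*
*...*.*
*.**..*
.*.....
...*..*
....*.*
.......
Generation 4: 15 live cells
.......
.....**
.......
.*....*
*.*...*
*.**.*.
.*.*...
.....*.
.....*.
.......
Population at generation 4: 15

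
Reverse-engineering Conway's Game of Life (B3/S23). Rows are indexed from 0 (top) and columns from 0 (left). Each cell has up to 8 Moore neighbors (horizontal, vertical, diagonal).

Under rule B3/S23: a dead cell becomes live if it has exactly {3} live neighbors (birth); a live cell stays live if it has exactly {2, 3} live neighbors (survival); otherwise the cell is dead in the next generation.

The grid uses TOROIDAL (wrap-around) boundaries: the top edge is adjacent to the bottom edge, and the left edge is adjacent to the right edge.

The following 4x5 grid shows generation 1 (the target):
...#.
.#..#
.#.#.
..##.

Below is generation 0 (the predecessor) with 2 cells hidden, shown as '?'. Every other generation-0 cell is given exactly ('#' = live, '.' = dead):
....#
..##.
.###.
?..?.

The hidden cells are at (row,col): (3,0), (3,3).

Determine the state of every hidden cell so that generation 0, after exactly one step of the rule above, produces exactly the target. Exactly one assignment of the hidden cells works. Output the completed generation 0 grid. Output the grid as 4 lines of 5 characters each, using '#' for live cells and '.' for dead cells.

Answer: ....#
..##.
.###.
.....

Derivation:
Hidden generation-0 cells (in order): (3,0), (3,3).
A hidden cell only influences target cells in its own 3x3 neighborhood. Try each of the 2^2 = 4 assignments, step the completed generation 0 forward once under B3/S23, and compare with the target:
  (3,0)=. (3,3)=. -> step reproduces the target at every cell -> ACCEPT
  (3,0)=. (3,3)=# -> step gives (0,2)='#' but target has '.' -> reject
  (3,0)=# (3,3)=. -> step gives (0,4)='#' but target has '.' -> reject
  (3,0)=# (3,3)=# -> step gives (0,2)='#' but target has '.' -> reject
Unique solution: (3,0)=dead, (3,3)=dead.
Check: live-neighbor counts of every cell in the completed generation 0:
11231
23443
12432
22332
Applying B3/S23 to generation 0 with these counts gives:
...#.
.#..#
.#.#.
..##.
which matches the target exactly.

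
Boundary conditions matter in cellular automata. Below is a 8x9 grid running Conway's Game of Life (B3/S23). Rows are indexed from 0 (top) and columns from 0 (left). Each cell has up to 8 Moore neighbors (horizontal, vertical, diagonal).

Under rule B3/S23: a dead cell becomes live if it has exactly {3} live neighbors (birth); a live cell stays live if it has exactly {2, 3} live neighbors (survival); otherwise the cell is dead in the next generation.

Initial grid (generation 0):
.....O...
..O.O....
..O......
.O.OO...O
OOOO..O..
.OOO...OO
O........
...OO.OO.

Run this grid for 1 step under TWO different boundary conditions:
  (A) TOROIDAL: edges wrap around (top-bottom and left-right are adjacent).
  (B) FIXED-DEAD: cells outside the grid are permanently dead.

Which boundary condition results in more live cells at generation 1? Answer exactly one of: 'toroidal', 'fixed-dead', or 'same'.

Answer: toroidal

Derivation:
Under TOROIDAL boundary, generation 1:
.....OO..
...O.....
.OO.O....
....O....
.........
...O...OO
OO..O.O..
....OOO..
Population = 17

Under FIXED-DEAD boundary, generation 1:
.........
...O.....
.OO.O....
O...O....
O.......O
...O...O.
.O..O.O.O
.........
Population = 14

Comparison: toroidal=17, fixed-dead=14 -> toroidal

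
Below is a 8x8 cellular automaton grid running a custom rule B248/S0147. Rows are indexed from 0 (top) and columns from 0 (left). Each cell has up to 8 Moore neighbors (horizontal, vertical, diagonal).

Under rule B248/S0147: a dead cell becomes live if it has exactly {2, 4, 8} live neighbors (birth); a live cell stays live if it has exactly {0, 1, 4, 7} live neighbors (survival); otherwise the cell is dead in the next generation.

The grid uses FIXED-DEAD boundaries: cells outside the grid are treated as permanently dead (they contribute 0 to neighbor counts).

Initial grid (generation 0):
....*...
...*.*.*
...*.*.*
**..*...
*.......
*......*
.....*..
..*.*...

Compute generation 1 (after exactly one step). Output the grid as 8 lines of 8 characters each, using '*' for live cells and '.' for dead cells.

Simulating step by step:
Generation 0 (given above): 16 live cells
Generation 1: 28 live cells
(generation 1 grid is the final answer)

Answer: ...*.**.
..*...**
**....**
..**.**.
.*......
**....**
.*.****.
..****..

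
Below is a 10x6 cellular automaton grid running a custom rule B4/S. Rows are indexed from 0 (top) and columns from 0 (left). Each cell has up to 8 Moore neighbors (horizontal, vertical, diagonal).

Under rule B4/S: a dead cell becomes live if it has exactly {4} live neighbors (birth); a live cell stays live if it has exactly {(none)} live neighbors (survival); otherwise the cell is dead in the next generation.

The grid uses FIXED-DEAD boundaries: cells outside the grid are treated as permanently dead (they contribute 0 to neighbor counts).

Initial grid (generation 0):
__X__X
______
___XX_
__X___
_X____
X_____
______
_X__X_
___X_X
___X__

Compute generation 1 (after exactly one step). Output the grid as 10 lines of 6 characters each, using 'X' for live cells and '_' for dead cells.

Simulating step by step:
Generation 0 (given above): 12 live cells
Generation 1: 1 live cells
(generation 1 grid is the final answer)

Answer: ______
______
______
______
______
______
______
______
____X_
______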